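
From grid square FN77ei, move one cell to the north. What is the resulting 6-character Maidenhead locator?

FN77ej

Latitude subsquare i = 8; +1 → 9 = j.
The longitude characters are unchanged.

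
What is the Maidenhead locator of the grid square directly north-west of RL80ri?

Longitude subsquare r = 17; −1 → 16 = q.
Latitude subsquare i = 8; +1 → 9 = j.

RL80qj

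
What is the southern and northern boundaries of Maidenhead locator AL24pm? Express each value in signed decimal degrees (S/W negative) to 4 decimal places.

24.5000, 24.5417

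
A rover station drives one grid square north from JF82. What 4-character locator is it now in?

JF83

Latitude square 2; +1 → 3.
The longitude characters are unchanged.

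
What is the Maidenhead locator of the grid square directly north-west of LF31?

LF22

Longitude square 3; −1 → 2.
Latitude square 1; +1 → 2.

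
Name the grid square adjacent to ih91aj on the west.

IH81xj

Longitude subsquare a = 0; −1 → -1, wraps to 23 = x, carry into square.
Longitude square 9; −1 → 8.
The latitude characters are unchanged.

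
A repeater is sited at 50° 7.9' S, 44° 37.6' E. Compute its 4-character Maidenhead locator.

Add 180° to longitude and 90° to latitude: 224.63, 39.87.
Field (20°×10°, letters A–R): 224.63/20 → 11 → L, 39.87/10 → 3 → D; chars LD.
Square (2°×1°, digits 0–9): 4.63/2 → 2, 9.87/1 → 9; chars 29.

LD29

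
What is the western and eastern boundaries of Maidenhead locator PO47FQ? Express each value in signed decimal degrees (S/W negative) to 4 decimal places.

Field P=15, O=14: +15·20° lon, +14·10° lat → SW at lon 120°, lat 50°.
Square 4, 7: +4·2° lon, +7·1° lat → SW at lon 128°, lat 57°.
Subsquare f=5, q=16: +5·0.0833333° lon, +16·0.0416667° lat → SW at lon 128.417°, lat 57.6667°.
Cell spans 0.0833333° lon × 0.0416667° lat.
west 128.4167, east 128.5000.

128.4167, 128.5000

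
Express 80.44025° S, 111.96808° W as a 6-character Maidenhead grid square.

DA49an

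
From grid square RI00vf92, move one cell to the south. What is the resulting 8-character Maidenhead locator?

RI00vf91

Latitude extended square 2; −1 → 1.
The longitude characters are unchanged.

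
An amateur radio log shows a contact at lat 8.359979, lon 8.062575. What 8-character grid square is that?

Offset from 180°W / 90°S: lon 188.06258°, lat 98.35998°.
Field (20°×10°, letters A–R): 188.06258/20 → 9 → J, 98.35998/10 → 9 → J; chars JJ.
Square (2°×1°, digits 0–9): 8.06258/2 → 4, 8.35998/1 → 8; chars 48.
Subsquare (5′×2.5′, letters a–x): 0.06258/0.0833333 → 0 → a, 0.35998/0.0416667 → 8 → i; chars ai.
Extended square (30″×15″, digits 0–9): 0.06258/0.00833333 → 7, 0.02665/0.00416667 → 6; chars 76.

JJ48ai76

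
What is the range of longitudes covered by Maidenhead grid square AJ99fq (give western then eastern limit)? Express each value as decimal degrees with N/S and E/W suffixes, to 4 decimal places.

Field A=0, J=9: +0·20° lon, +9·10° lat → SW at lon -180°, lat 0°.
Square 9, 9: +9·2° lon, +9·1° lat → SW at lon -162°, lat 9°.
Subsquare f=5, q=16: +5·0.0833333° lon, +16·0.0416667° lat → SW at lon -161.583°, lat 9.66667°.
Cell spans 0.0833333° lon × 0.0416667° lat.
west 161.5833° W, east 161.5000° W.

161.5833° W, 161.5000° W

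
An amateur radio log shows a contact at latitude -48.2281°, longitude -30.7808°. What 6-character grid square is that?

Shift to the Maidenhead origin (180°W, 90°S): lon 149.2192, lat 41.7719.
Field (20°×10°, letters A–R): lon ⌊149.2192/20⌋ = 7 → H; lat ⌊41.7719/10⌋ = 4 → E.
Square (2°×1°, digits 0–9): lon ⌊9.2192/2⌋ = 4; lat ⌊1.7719/1⌋ = 1.
Subsquare (5′×2.5′, letters a–x): lon ⌊1.2192/0.0833333⌋ = 14 → o; lat ⌊0.7719/0.0416667⌋ = 18 → s.

HE41os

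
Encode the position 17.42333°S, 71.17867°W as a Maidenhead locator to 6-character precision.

FH42jn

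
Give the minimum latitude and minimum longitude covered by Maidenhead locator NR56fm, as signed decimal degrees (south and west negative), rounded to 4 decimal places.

86.5000, 90.4167

Field N=13, R=17: +13·20° lon, +17·10° lat → SW at lon 80°, lat 80°.
Square 5, 6: +5·2° lon, +6·1° lat → SW at lon 90°, lat 86°.
Subsquare f=5, m=12: +5·0.0833333° lon, +12·0.0416667° lat → SW at lon 90.4167°, lat 86.5°.
latitude 86.5000, longitude 90.4167.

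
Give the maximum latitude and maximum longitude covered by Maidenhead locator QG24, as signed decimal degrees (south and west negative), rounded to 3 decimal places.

-25.000, 146.000

Field Q=16, G=6: +16·20° lon, +6·10° lat → SW at lon 140°, lat -30°.
Square 2, 4: +2·2° lon, +4·1° lat → SW at lon 144°, lat -26°.
Cell spans 2° lon × 1° lat. NE corner is SW corner plus one full cell.
latitude -25.000, longitude 146.000.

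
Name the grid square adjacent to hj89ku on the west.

HJ89ju

Longitude subsquare k = 10; −1 → 9 = j.
The latitude characters are unchanged.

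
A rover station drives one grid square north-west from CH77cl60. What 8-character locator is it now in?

CH77cl51

Longitude extended square 6; −1 → 5.
Latitude extended square 0; +1 → 1.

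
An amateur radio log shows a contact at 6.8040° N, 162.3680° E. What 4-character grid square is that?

RJ16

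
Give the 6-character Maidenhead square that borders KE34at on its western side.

KE24xt

Longitude subsquare a = 0; −1 → -1, wraps to 23 = x, carry into square.
Longitude square 3; −1 → 2.
The latitude characters are unchanged.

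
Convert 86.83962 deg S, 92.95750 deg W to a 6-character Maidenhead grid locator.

EA33md

Add 180° to longitude and 90° to latitude: 87.0425, 3.1604.
Field: lon ⌊87.0425/20⌋ = 4 → E; lat ⌊3.1604/10⌋ = 0 → A.
Square: lon ⌊7.0425/2⌋ = 3; lat ⌊3.1604/1⌋ = 3.
Subsquare: lon ⌊1.0425/0.0833333⌋ = 12 → m; lat ⌊0.1604/0.0416667⌋ = 3 → d.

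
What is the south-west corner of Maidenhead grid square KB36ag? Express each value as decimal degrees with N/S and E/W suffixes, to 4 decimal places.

Field K=10, B=1: +10·20° lon, +1·10° lat → SW at lon 20°, lat -80°.
Square 3, 6: +3·2° lon, +6·1° lat → SW at lon 26°, lat -74°.
Subsquare a=0, g=6: +0·0.0833333° lon, +6·0.0416667° lat → SW at lon 26°, lat -73.75°.
latitude 73.7500° S, longitude 26.0000° E.

73.7500° S, 26.0000° E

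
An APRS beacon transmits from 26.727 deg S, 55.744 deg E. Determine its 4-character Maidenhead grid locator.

Add 180° to longitude and 90° to latitude: 235.74, 63.27.
Field (20°×10°, letters A–R): lon ⌊235.74/20⌋ = 11 → L; lat ⌊63.27/10⌋ = 6 → G.
Square (2°×1°, digits 0–9): lon ⌊15.74/2⌋ = 7; lat ⌊3.27/1⌋ = 3.

LG73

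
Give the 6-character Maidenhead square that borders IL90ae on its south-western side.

IL80xd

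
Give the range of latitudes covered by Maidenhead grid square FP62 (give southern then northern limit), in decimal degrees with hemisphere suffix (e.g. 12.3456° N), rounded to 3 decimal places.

62.000° N, 63.000° N

Field F=5, P=15: +5·20° lon, +15·10° lat → SW at lon -80°, lat 60°.
Square 6, 2: +6·2° lon, +2·1° lat → SW at lon -68°, lat 62°.
Cell spans 2° lon × 1° lat.
south 62.000° N, north 63.000° N.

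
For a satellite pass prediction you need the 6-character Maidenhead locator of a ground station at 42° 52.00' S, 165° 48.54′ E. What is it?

RE27vd

Add 180° to longitude and 90° to latitude: 345.8090, 47.1333.
Field: 345.8090/20 → 17 → R, 47.1333/10 → 4 → E; chars RE.
Square: 5.8090/2 → 2, 7.1333/1 → 7; chars 27.
Subsquare: 1.8090/0.0833333 → 21 → v, 0.1333/0.0416667 → 3 → d; chars vd.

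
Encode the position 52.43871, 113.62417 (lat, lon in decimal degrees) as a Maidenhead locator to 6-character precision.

Add 180° to longitude and 90° to latitude: 293.6242, 142.4387.
Field: 293.6242/20 → 14 → O, 142.4387/10 → 14 → O; chars OO.
Square: 13.6242/2 → 6, 2.4387/1 → 2; chars 62.
Subsquare: 1.6242/0.0833333 → 19 → t, 0.4387/0.0416667 → 10 → k; chars tk.

OO62tk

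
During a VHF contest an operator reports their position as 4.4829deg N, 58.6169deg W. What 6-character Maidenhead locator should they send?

Add 180° to longitude and 90° to latitude: 121.3831, 94.4829.
Field: 121.3831/20 → 6 → G, 94.4829/10 → 9 → J; chars GJ.
Square: 1.3831/2 → 0, 4.4829/1 → 4; chars 04.
Subsquare: 1.3831/0.0833333 → 16 → q, 0.4829/0.0416667 → 11 → l; chars ql.

GJ04ql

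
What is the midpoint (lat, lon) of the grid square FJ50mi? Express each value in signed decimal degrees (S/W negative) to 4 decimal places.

0.3542, -68.9583

Field F=5, J=9: +5·20° lon, +9·10° lat → SW at lon -80°, lat 0°.
Square 5, 0: +5·2° lon, +0·1° lat → SW at lon -70°, lat 0°.
Subsquare m=12, i=8: +12·0.0833333° lon, +8·0.0416667° lat → SW at lon -69°, lat 0.333333°.
Cell spans 0.0833333° lon × 0.0416667° lat. Centre is SW corner plus half of each.
latitude 0.3542, longitude -68.9583.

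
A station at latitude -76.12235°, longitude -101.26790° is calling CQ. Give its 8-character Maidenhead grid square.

DB93iv70

Shift to the Maidenhead origin (180°W, 90°S): lon 78.73210, lat 13.87765.
Field (20°×10°, letters A–R): 78.73210/20 → 3 → D, 13.87765/10 → 1 → B; chars DB.
Square (2°×1°, digits 0–9): 18.73210/2 → 9, 3.87765/1 → 3; chars 93.
Subsquare (5′×2.5′, letters a–x): 0.73210/0.0833333 → 8 → i, 0.87765/0.0416667 → 21 → v; chars iv.
Extended square (30″×15″, digits 0–9): 0.06543/0.00833333 → 7, 0.00265/0.00416667 → 0; chars 70.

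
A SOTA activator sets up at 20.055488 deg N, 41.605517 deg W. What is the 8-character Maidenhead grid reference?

GL90eb73

Shift to the Maidenhead origin (180°W, 90°S): lon 138.39448, lat 110.05549.
Field: 138.39448/20 → 6 → G, 110.05549/10 → 11 → L; chars GL.
Square: 18.39448/2 → 9, 0.05549/1 → 0; chars 90.
Subsquare: 0.39448/0.0833333 → 4 → e, 0.05549/0.0416667 → 1 → b; chars eb.
Extended square: 0.06115/0.00833333 → 7, 0.01382/0.00416667 → 3; chars 73.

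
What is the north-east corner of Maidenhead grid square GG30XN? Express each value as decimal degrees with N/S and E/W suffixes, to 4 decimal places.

29.4167° S, 52.0000° W

Field G=6, G=6: +6·20° lon, +6·10° lat → SW at lon -60°, lat -30°.
Square 3, 0: +3·2° lon, +0·1° lat → SW at lon -54°, lat -30°.
Subsquare x=23, n=13: +23·0.0833333° lon, +13·0.0416667° lat → SW at lon -52.0833°, lat -29.4583°.
Cell spans 0.0833333° lon × 0.0416667° lat. NE corner is SW corner plus one full cell.
latitude 29.4167° S, longitude 52.0000° W.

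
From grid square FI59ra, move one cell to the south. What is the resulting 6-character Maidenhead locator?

FI58rx

Latitude subsquare a = 0; −1 → -1, wraps to 23 = x, carry into square.
Latitude square 9; −1 → 8.
The longitude characters are unchanged.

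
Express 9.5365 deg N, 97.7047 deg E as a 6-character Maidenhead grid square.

NJ89um

Shift to the Maidenhead origin (180°W, 90°S): lon 277.7047, lat 99.5365.
Field: lon ⌊277.7047/20⌋ = 13 → N; lat ⌊99.5365/10⌋ = 9 → J.
Square: lon ⌊17.7047/2⌋ = 8; lat ⌊9.5365/1⌋ = 9.
Subsquare: lon ⌊1.7047/0.0833333⌋ = 20 → u; lat ⌊0.5365/0.0416667⌋ = 12 → m.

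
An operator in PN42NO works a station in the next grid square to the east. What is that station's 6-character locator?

PN42oo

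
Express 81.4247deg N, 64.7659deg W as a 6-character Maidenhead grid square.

FR71ok

Offset from 180°W / 90°S: lon 115.2341°, lat 171.4247°.
Field: 115.2341/20 → 5 → F, 171.4247/10 → 17 → R; chars FR.
Square: 15.2341/2 → 7, 1.4247/1 → 1; chars 71.
Subsquare: 1.2341/0.0833333 → 14 → o, 0.4247/0.0416667 → 10 → k; chars ok.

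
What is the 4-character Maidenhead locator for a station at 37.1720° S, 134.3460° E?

PF72

Shift to the Maidenhead origin (180°W, 90°S): lon 314.35, lat 52.83.
Field: 314.35/20 → 15 → P, 52.83/10 → 5 → F; chars PF.
Square: 14.35/2 → 7, 2.83/1 → 2; chars 72.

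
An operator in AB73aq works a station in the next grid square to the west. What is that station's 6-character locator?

AB63xq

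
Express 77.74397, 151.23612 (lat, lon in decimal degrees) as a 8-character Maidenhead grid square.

QQ57or88

Shift to the Maidenhead origin (180°W, 90°S): lon 331.23612, lat 167.74397.
Field: 331.23612/20 → 16 → Q, 167.74397/10 → 16 → Q; chars QQ.
Square: 11.23612/2 → 5, 7.74397/1 → 7; chars 57.
Subsquare: 1.23612/0.0833333 → 14 → o, 0.74397/0.0416667 → 17 → r; chars or.
Extended square: 0.06945/0.00833333 → 8, 0.03564/0.00416667 → 8; chars 88.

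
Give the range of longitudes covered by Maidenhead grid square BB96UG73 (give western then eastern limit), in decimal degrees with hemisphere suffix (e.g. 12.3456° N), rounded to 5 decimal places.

140.27500° W, 140.26667° W

Field B=1, B=1: +1·20° lon, +1·10° lat → SW at lon -160°, lat -80°.
Square 9, 6: +9·2° lon, +6·1° lat → SW at lon -142°, lat -74°.
Subsquare u=20, g=6: +20·0.0833333° lon, +6·0.0416667° lat → SW at lon -140.333°, lat -73.75°.
Extended square 7, 3: +7·0.00833333° lon, +3·0.00416667° lat → SW at lon -140.275°, lat -73.7375°.
Cell spans 0.00833333° lon × 0.00416667° lat.
west 140.27500° W, east 140.26667° W.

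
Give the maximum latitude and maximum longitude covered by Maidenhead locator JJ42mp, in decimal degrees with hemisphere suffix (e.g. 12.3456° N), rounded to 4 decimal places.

2.6667° N, 9.0833° E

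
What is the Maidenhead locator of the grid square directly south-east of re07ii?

Longitude subsquare i = 8; +1 → 9 = j.
Latitude subsquare i = 8; −1 → 7 = h.

RE07jh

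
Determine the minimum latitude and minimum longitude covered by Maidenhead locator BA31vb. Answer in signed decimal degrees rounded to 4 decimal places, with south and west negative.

-88.9583, -152.2500

Field B=1, A=0: +1·20° lon, +0·10° lat → SW at lon -160°, lat -90°.
Square 3, 1: +3·2° lon, +1·1° lat → SW at lon -154°, lat -89°.
Subsquare v=21, b=1: +21·0.0833333° lon, +1·0.0416667° lat → SW at lon -152.25°, lat -88.9583°.
latitude -88.9583, longitude -152.2500.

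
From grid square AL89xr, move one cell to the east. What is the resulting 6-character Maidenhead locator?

AL99ar

Longitude subsquare x = 23; +1 → 24, wraps to 0 = a, carry into square.
Longitude square 8; +1 → 9.
The latitude characters are unchanged.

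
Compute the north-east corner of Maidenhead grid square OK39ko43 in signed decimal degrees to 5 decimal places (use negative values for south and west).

Field O=14, K=10: +14·20° lon, +10·10° lat → SW at lon 100°, lat 10°.
Square 3, 9: +3·2° lon, +9·1° lat → SW at lon 106°, lat 19°.
Subsquare k=10, o=14: +10·0.0833333° lon, +14·0.0416667° lat → SW at lon 106.833°, lat 19.5833°.
Extended square 4, 3: +4·0.00833333° lon, +3·0.00416667° lat → SW at lon 106.867°, lat 19.5958°.
Cell spans 0.00833333° lon × 0.00416667° lat. NE corner is SW corner plus one full cell.
latitude 19.60000, longitude 106.87500.

19.60000, 106.87500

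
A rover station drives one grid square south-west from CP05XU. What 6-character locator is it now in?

CP05wt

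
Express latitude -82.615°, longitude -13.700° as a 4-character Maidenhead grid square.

Offset from 180°W / 90°S: lon 166.30°, lat 7.39°.
Field: lon ⌊166.30/20⌋ = 8 → I; lat ⌊7.39/10⌋ = 0 → A.
Square: lon ⌊6.30/2⌋ = 3; lat ⌊7.39/1⌋ = 7.

IA37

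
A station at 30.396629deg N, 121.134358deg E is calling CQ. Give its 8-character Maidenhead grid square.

PM00nj65

Add 180° to longitude and 90° to latitude: 301.13436, 120.39663.
Field: lon ⌊301.13436/20⌋ = 15 → P; lat ⌊120.39663/10⌋ = 12 → M.
Square: lon ⌊1.13436/2⌋ = 0; lat ⌊0.39663/1⌋ = 0.
Subsquare: lon ⌊1.13436/0.0833333⌋ = 13 → n; lat ⌊0.39663/0.0416667⌋ = 9 → j.
Extended square: lon ⌊0.05102/0.00833333⌋ = 6; lat ⌊0.02163/0.00416667⌋ = 5.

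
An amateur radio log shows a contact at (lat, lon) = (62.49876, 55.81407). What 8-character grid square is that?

LP72vl79

Offset from 180°W / 90°S: lon 235.81407°, lat 152.49876°.
Field (20°×10°, letters A–R): lon ⌊235.81407/20⌋ = 11 → L; lat ⌊152.49876/10⌋ = 15 → P.
Square (2°×1°, digits 0–9): lon ⌊15.81407/2⌋ = 7; lat ⌊2.49876/1⌋ = 2.
Subsquare (5′×2.5′, letters a–x): lon ⌊1.81407/0.0833333⌋ = 21 → v; lat ⌊0.49876/0.0416667⌋ = 11 → l.
Extended square (30″×15″, digits 0–9): lon ⌊0.06407/0.00833333⌋ = 7; lat ⌊0.04043/0.00416667⌋ = 9.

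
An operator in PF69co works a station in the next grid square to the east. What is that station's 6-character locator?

Longitude subsquare c = 2; +1 → 3 = d.
The latitude characters are unchanged.

PF69do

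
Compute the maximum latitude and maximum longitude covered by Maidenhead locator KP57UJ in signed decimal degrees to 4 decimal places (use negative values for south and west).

67.4167, 31.7500

Field K=10, P=15: +10·20° lon, +15·10° lat → SW at lon 20°, lat 60°.
Square 5, 7: +5·2° lon, +7·1° lat → SW at lon 30°, lat 67°.
Subsquare u=20, j=9: +20·0.0833333° lon, +9·0.0416667° lat → SW at lon 31.6667°, lat 67.375°.
Cell spans 0.0833333° lon × 0.0416667° lat. NE corner is SW corner plus one full cell.
latitude 67.4167, longitude 31.7500.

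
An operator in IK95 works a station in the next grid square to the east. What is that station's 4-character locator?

Longitude square 9; +1 → 10, wraps to 0, carry into field.
Longitude field I = 8; +1 → 9 = J.
The latitude characters are unchanged.

JK05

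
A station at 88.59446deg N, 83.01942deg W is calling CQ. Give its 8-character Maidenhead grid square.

ER88lo72

Offset from 180°W / 90°S: lon 96.98058°, lat 178.59446°.
Field: 96.98058/20 → 4 → E, 178.59446/10 → 17 → R; chars ER.
Square: 16.98058/2 → 8, 8.59446/1 → 8; chars 88.
Subsquare: 0.98058/0.0833333 → 11 → l, 0.59446/0.0416667 → 14 → o; chars lo.
Extended square: 0.06391/0.00833333 → 7, 0.01113/0.00416667 → 2; chars 72.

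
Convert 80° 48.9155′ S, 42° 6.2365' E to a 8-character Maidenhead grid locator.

Offset from 180°W / 90°S: lon 222.10394°, lat 9.18474°.
Field: 222.10394/20 → 11 → L, 9.18474/10 → 0 → A; chars LA.
Square: 2.10394/2 → 1, 9.18474/1 → 9; chars 19.
Subsquare: 0.10394/0.0833333 → 1 → b, 0.18474/0.0416667 → 4 → e; chars be.
Extended square: 0.02061/0.00833333 → 2, 0.01808/0.00416667 → 4; chars 24.

LA19be24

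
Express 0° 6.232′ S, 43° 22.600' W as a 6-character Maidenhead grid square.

GI89hv

Add 180° to longitude and 90° to latitude: 136.6233, 89.8961.
Field: 136.6233/20 → 6 → G, 89.8961/10 → 8 → I; chars GI.
Square: 16.6233/2 → 8, 9.8961/1 → 9; chars 89.
Subsquare: 0.6233/0.0833333 → 7 → h, 0.8961/0.0416667 → 21 → v; chars hv.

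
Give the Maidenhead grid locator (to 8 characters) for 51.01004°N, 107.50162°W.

DO61fa92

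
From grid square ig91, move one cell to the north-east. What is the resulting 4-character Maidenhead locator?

Longitude square 9; +1 → 10, wraps to 0, carry into field.
Longitude field I = 8; +1 → 9 = J.
Latitude square 1; +1 → 2.

JG02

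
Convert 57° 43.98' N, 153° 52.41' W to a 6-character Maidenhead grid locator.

BO37br

Offset from 180°W / 90°S: lon 26.1265°, lat 147.7330°.
Field: 26.1265/20 → 1 → B, 147.7330/10 → 14 → O; chars BO.
Square: 6.1265/2 → 3, 7.7330/1 → 7; chars 37.
Subsquare: 0.1265/0.0833333 → 1 → b, 0.7330/0.0416667 → 17 → r; chars br.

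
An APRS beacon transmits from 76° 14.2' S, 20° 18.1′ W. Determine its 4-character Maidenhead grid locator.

Add 180° to longitude and 90° to latitude: 159.70, 13.76.
Field: 159.70/20 → 7 → H, 13.76/10 → 1 → B; chars HB.
Square: 19.70/2 → 9, 3.76/1 → 3; chars 93.

HB93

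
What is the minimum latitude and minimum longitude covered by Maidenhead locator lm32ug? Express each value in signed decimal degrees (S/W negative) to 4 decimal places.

32.2500, 47.6667

Field L=11, M=12: +11·20° lon, +12·10° lat → SW at lon 40°, lat 30°.
Square 3, 2: +3·2° lon, +2·1° lat → SW at lon 46°, lat 32°.
Subsquare u=20, g=6: +20·0.0833333° lon, +6·0.0416667° lat → SW at lon 47.6667°, lat 32.25°.
latitude 32.2500, longitude 47.6667.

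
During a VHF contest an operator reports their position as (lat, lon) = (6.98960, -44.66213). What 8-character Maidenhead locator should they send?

Add 180° to longitude and 90° to latitude: 135.33787, 96.98960.
Field: lon ⌊135.33787/20⌋ = 6 → G; lat ⌊96.98960/10⌋ = 9 → J.
Square: lon ⌊15.33787/2⌋ = 7; lat ⌊6.98960/1⌋ = 6.
Subsquare: lon ⌊1.33787/0.0833333⌋ = 16 → q; lat ⌊0.98960/0.0416667⌋ = 23 → x.
Extended square: lon ⌊0.00454/0.00833333⌋ = 0; lat ⌊0.03127/0.00416667⌋ = 7.

GJ76qx07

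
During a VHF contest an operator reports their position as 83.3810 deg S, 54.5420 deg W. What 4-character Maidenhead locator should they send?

GA26

Shift to the Maidenhead origin (180°W, 90°S): lon 125.46, lat 6.62.
Field: lon ⌊125.46/20⌋ = 6 → G; lat ⌊6.62/10⌋ = 0 → A.
Square: lon ⌊5.46/2⌋ = 2; lat ⌊6.62/1⌋ = 6.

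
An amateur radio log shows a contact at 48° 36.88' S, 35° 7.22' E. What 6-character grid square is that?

KE71nj

Offset from 180°W / 90°S: lon 215.1203°, lat 41.3853°.
Field: 215.1203/20 → 10 → K, 41.3853/10 → 4 → E; chars KE.
Square: 15.1203/2 → 7, 1.3853/1 → 1; chars 71.
Subsquare: 1.1203/0.0833333 → 13 → n, 0.3853/0.0416667 → 9 → j; chars nj.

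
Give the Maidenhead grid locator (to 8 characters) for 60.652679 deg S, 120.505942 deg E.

Add 180° to longitude and 90° to latitude: 300.50594, 29.34732.
Field: 300.50594/20 → 15 → P, 29.34732/10 → 2 → C; chars PC.
Square: 0.50594/2 → 0, 9.34732/1 → 9; chars 09.
Subsquare: 0.50594/0.0833333 → 6 → g, 0.34732/0.0416667 → 8 → i; chars gi.
Extended square: 0.00594/0.00833333 → 0, 0.01399/0.00416667 → 3; chars 03.

PC09gi03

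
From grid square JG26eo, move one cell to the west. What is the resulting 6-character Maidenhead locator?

JG26do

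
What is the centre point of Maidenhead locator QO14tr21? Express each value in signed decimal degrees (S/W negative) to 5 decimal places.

Field Q=16, O=14: +16·20° lon, +14·10° lat → SW at lon 140°, lat 50°.
Square 1, 4: +1·2° lon, +4·1° lat → SW at lon 142°, lat 54°.
Subsquare t=19, r=17: +19·0.0833333° lon, +17·0.0416667° lat → SW at lon 143.583°, lat 54.7083°.
Extended square 2, 1: +2·0.00833333° lon, +1·0.00416667° lat → SW at lon 143.6°, lat 54.7125°.
Cell spans 0.00833333° lon × 0.00416667° lat. Centre is SW corner plus half of each.
latitude 54.71458, longitude 143.60417.

54.71458, 143.60417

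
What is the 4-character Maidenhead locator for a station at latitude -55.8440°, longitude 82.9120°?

Shift to the Maidenhead origin (180°W, 90°S): lon 262.91, lat 34.16.
Field: lon ⌊262.91/20⌋ = 13 → N; lat ⌊34.16/10⌋ = 3 → D.
Square: lon ⌊2.91/2⌋ = 1; lat ⌊4.16/1⌋ = 4.

ND14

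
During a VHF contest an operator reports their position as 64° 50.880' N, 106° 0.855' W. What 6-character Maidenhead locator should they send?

Add 180° to longitude and 90° to latitude: 73.9857, 154.8480.
Field (20°×10°, letters A–R): lon ⌊73.9857/20⌋ = 3 → D; lat ⌊154.8480/10⌋ = 15 → P.
Square (2°×1°, digits 0–9): lon ⌊13.9857/2⌋ = 6; lat ⌊4.8480/1⌋ = 4.
Subsquare (5′×2.5′, letters a–x): lon ⌊1.9857/0.0833333⌋ = 23 → x; lat ⌊0.8480/0.0416667⌋ = 20 → u.

DP64xu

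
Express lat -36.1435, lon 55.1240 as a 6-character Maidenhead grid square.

LF73nu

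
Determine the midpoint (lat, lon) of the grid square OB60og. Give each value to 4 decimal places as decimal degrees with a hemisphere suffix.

79.7292° S, 113.2083° E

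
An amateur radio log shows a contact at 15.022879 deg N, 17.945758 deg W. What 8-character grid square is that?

IK15aa65

Add 180° to longitude and 90° to latitude: 162.05424, 105.02288.
Field: lon ⌊162.05424/20⌋ = 8 → I; lat ⌊105.02288/10⌋ = 10 → K.
Square: lon ⌊2.05424/2⌋ = 1; lat ⌊5.02288/1⌋ = 5.
Subsquare: lon ⌊0.05424/0.0833333⌋ = 0 → a; lat ⌊0.02288/0.0416667⌋ = 0 → a.
Extended square: lon ⌊0.05424/0.00833333⌋ = 6; lat ⌊0.02288/0.00416667⌋ = 5.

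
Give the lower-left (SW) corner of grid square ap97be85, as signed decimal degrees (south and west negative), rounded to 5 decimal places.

67.18750, -161.85000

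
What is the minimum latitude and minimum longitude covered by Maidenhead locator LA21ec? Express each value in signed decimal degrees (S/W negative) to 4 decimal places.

-88.9167, 44.3333

Field L=11, A=0: +11·20° lon, +0·10° lat → SW at lon 40°, lat -90°.
Square 2, 1: +2·2° lon, +1·1° lat → SW at lon 44°, lat -89°.
Subsquare e=4, c=2: +4·0.0833333° lon, +2·0.0416667° lat → SW at lon 44.3333°, lat -88.9167°.
latitude -88.9167, longitude 44.3333.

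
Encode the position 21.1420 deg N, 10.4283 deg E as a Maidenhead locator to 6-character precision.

JL51fd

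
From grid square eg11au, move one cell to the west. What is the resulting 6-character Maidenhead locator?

EG01xu

Longitude subsquare a = 0; −1 → -1, wraps to 23 = x, carry into square.
Longitude square 1; −1 → 0.
The latitude characters are unchanged.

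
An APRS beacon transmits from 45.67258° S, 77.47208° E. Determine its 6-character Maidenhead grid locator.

ME84rh

Shift to the Maidenhead origin (180°W, 90°S): lon 257.4721, lat 44.3274.
Field: lon ⌊257.4721/20⌋ = 12 → M; lat ⌊44.3274/10⌋ = 4 → E.
Square: lon ⌊17.4721/2⌋ = 8; lat ⌊4.3274/1⌋ = 4.
Subsquare: lon ⌊1.4721/0.0833333⌋ = 17 → r; lat ⌊0.3274/0.0416667⌋ = 7 → h.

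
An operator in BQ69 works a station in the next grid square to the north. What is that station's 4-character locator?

BR60

Latitude square 9; +1 → 10, wraps to 0, carry into field.
Latitude field Q = 16; +1 → 17 = R.
The longitude characters are unchanged.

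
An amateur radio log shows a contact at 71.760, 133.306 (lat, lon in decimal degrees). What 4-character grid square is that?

PQ61

Shift to the Maidenhead origin (180°W, 90°S): lon 313.31, lat 161.76.
Field: lon ⌊313.31/20⌋ = 15 → P; lat ⌊161.76/10⌋ = 16 → Q.
Square: lon ⌊13.31/2⌋ = 6; lat ⌊1.76/1⌋ = 1.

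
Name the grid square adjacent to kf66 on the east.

KF76

Longitude square 6; +1 → 7.
The latitude characters are unchanged.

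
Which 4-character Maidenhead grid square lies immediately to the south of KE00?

KD09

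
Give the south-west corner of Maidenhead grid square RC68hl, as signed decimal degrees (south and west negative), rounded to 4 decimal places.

Field R=17, C=2: +17·20° lon, +2·10° lat → SW at lon 160°, lat -70°.
Square 6, 8: +6·2° lon, +8·1° lat → SW at lon 172°, lat -62°.
Subsquare h=7, l=11: +7·0.0833333° lon, +11·0.0416667° lat → SW at lon 172.583°, lat -61.5417°.
latitude -61.5417, longitude 172.5833.

-61.5417, 172.5833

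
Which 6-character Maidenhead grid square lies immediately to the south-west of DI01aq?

CI91xp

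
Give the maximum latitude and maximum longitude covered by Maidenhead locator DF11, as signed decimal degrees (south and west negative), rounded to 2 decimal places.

-38.00, -116.00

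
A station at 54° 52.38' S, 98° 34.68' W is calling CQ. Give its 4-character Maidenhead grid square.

Shift to the Maidenhead origin (180°W, 90°S): lon 81.42, lat 35.13.
Field (20°×10°, letters A–R): lon ⌊81.42/20⌋ = 4 → E; lat ⌊35.13/10⌋ = 3 → D.
Square (2°×1°, digits 0–9): lon ⌊1.42/2⌋ = 0; lat ⌊5.13/1⌋ = 5.

ED05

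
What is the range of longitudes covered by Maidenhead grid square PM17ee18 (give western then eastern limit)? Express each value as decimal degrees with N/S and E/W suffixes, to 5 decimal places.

Field P=15, M=12: +15·20° lon, +12·10° lat → SW at lon 120°, lat 30°.
Square 1, 7: +1·2° lon, +7·1° lat → SW at lon 122°, lat 37°.
Subsquare e=4, e=4: +4·0.0833333° lon, +4·0.0416667° lat → SW at lon 122.333°, lat 37.1667°.
Extended square 1, 8: +1·0.00833333° lon, +8·0.00416667° lat → SW at lon 122.342°, lat 37.2°.
Cell spans 0.00833333° lon × 0.00416667° lat.
west 122.34167° E, east 122.35000° E.

122.34167° E, 122.35000° E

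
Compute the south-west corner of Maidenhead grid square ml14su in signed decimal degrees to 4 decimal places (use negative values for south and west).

24.8333, 63.5000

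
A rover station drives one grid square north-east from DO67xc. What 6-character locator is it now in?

DO77ad

Longitude subsquare x = 23; +1 → 24, wraps to 0 = a, carry into square.
Longitude square 6; +1 → 7.
Latitude subsquare c = 2; +1 → 3 = d.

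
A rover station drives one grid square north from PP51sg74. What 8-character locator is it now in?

PP51sg75

Latitude extended square 4; +1 → 5.
The longitude characters are unchanged.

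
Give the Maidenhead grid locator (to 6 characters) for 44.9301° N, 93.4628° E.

NN64rw

Offset from 180°W / 90°S: lon 273.4628°, lat 134.9301°.
Field (20°×10°, letters A–R): lon ⌊273.4628/20⌋ = 13 → N; lat ⌊134.9301/10⌋ = 13 → N.
Square (2°×1°, digits 0–9): lon ⌊13.4628/2⌋ = 6; lat ⌊4.9301/1⌋ = 4.
Subsquare (5′×2.5′, letters a–x): lon ⌊1.4628/0.0833333⌋ = 17 → r; lat ⌊0.9301/0.0416667⌋ = 22 → w.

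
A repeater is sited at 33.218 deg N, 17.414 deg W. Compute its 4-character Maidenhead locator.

Shift to the Maidenhead origin (180°W, 90°S): lon 162.59, lat 123.22.
Field: 162.59/20 → 8 → I, 123.22/10 → 12 → M; chars IM.
Square: 2.59/2 → 1, 3.22/1 → 3; chars 13.

IM13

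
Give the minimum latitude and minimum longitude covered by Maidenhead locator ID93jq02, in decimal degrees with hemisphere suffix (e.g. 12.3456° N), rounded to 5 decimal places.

Field I=8, D=3: +8·20° lon, +3·10° lat → SW at lon -20°, lat -60°.
Square 9, 3: +9·2° lon, +3·1° lat → SW at lon -2°, lat -57°.
Subsquare j=9, q=16: +9·0.0833333° lon, +16·0.0416667° lat → SW at lon -1.25°, lat -56.3333°.
Extended square 0, 2: +0·0.00833333° lon, +2·0.00416667° lat → SW at lon -1.25°, lat -56.325°.
latitude 56.32500° S, longitude 1.25000° W.

56.32500° S, 1.25000° W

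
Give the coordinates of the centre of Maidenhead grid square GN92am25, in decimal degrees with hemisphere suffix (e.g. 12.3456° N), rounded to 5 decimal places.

Field G=6, N=13: +6·20° lon, +13·10° lat → SW at lon -60°, lat 40°.
Square 9, 2: +9·2° lon, +2·1° lat → SW at lon -42°, lat 42°.
Subsquare a=0, m=12: +0·0.0833333° lon, +12·0.0416667° lat → SW at lon -42°, lat 42.5°.
Extended square 2, 5: +2·0.00833333° lon, +5·0.00416667° lat → SW at lon -41.9833°, lat 42.5208°.
Cell spans 0.00833333° lon × 0.00416667° lat. Centre is SW corner plus half of each.
latitude 42.52292° N, longitude 41.97917° W.

42.52292° N, 41.97917° W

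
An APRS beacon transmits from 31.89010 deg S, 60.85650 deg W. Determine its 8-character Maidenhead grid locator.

FF98nc76

Add 180° to longitude and 90° to latitude: 119.14350, 58.10990.
Field: lon ⌊119.14350/20⌋ = 5 → F; lat ⌊58.10990/10⌋ = 5 → F.
Square: lon ⌊19.14350/2⌋ = 9; lat ⌊8.10990/1⌋ = 8.
Subsquare: lon ⌊1.14350/0.0833333⌋ = 13 → n; lat ⌊0.10990/0.0416667⌋ = 2 → c.
Extended square: lon ⌊0.06017/0.00833333⌋ = 7; lat ⌊0.02657/0.00416667⌋ = 6.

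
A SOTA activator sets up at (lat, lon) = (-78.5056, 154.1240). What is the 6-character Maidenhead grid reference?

Shift to the Maidenhead origin (180°W, 90°S): lon 334.1240, lat 11.4944.
Field: lon ⌊334.1240/20⌋ = 16 → Q; lat ⌊11.4944/10⌋ = 1 → B.
Square: lon ⌊14.1240/2⌋ = 7; lat ⌊1.4944/1⌋ = 1.
Subsquare: lon ⌊0.1240/0.0833333⌋ = 1 → b; lat ⌊0.4944/0.0416667⌋ = 11 → l.

QB71bl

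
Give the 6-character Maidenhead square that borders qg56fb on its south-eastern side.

Longitude subsquare f = 5; +1 → 6 = g.
Latitude subsquare b = 1; −1 → 0 = a.

QG56ga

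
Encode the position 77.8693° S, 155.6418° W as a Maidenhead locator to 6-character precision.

BB22ed

Offset from 180°W / 90°S: lon 24.3582°, lat 12.1307°.
Field: 24.3582/20 → 1 → B, 12.1307/10 → 1 → B; chars BB.
Square: 4.3582/2 → 2, 2.1307/1 → 2; chars 22.
Subsquare: 0.3582/0.0833333 → 4 → e, 0.1307/0.0416667 → 3 → d; chars ed.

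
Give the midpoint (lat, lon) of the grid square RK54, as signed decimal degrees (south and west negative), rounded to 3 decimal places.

Field R=17, K=10: +17·20° lon, +10·10° lat → SW at lon 160°, lat 10°.
Square 5, 4: +5·2° lon, +4·1° lat → SW at lon 170°, lat 14°.
Cell spans 2° lon × 1° lat. Centre is SW corner plus half of each.
latitude 14.500, longitude 171.000.

14.500, 171.000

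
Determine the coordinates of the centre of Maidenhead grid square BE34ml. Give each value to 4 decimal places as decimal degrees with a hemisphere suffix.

45.5208° S, 152.9583° W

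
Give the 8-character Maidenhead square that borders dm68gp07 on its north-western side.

Longitude extended square 0; −1 → -1, wraps to 9, carry into subsquare.
Longitude subsquare g = 6; −1 → 5 = f.
Latitude extended square 7; +1 → 8.

DM68fp98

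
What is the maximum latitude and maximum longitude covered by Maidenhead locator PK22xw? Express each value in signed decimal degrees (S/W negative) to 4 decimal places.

Field P=15, K=10: +15·20° lon, +10·10° lat → SW at lon 120°, lat 10°.
Square 2, 2: +2·2° lon, +2·1° lat → SW at lon 124°, lat 12°.
Subsquare x=23, w=22: +23·0.0833333° lon, +22·0.0416667° lat → SW at lon 125.917°, lat 12.9167°.
Cell spans 0.0833333° lon × 0.0416667° lat. NE corner is SW corner plus one full cell.
latitude 12.9583, longitude 126.0000.

12.9583, 126.0000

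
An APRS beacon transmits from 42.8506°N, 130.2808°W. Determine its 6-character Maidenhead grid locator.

Add 180° to longitude and 90° to latitude: 49.7192, 132.8506.
Field (20°×10°, letters A–R): lon ⌊49.7192/20⌋ = 2 → C; lat ⌊132.8506/10⌋ = 13 → N.
Square (2°×1°, digits 0–9): lon ⌊9.7192/2⌋ = 4; lat ⌊2.8506/1⌋ = 2.
Subsquare (5′×2.5′, letters a–x): lon ⌊1.7192/0.0833333⌋ = 20 → u; lat ⌊0.8506/0.0416667⌋ = 20 → u.

CN42uu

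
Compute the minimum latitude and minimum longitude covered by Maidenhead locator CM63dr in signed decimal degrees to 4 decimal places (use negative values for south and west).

Field C=2, M=12: +2·20° lon, +12·10° lat → SW at lon -140°, lat 30°.
Square 6, 3: +6·2° lon, +3·1° lat → SW at lon -128°, lat 33°.
Subsquare d=3, r=17: +3·0.0833333° lon, +17·0.0416667° lat → SW at lon -127.75°, lat 33.7083°.
latitude 33.7083, longitude -127.7500.

33.7083, -127.7500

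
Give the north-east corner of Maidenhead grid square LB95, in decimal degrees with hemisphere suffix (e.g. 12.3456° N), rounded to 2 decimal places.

74.00° S, 60.00° E

Field L=11, B=1: +11·20° lon, +1·10° lat → SW at lon 40°, lat -80°.
Square 9, 5: +9·2° lon, +5·1° lat → SW at lon 58°, lat -75°.
Cell spans 2° lon × 1° lat. NE corner is SW corner plus one full cell.
latitude 74.00° S, longitude 60.00° E.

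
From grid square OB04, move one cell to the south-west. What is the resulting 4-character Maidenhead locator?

NB93

Longitude square 0; −1 → -1, wraps to 9, carry into field.
Longitude field O = 14; −1 → 13 = N.
Latitude square 4; −1 → 3.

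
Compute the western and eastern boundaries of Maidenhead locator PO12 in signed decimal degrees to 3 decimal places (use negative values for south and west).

Field P=15, O=14: +15·20° lon, +14·10° lat → SW at lon 120°, lat 50°.
Square 1, 2: +1·2° lon, +2·1° lat → SW at lon 122°, lat 52°.
Cell spans 2° lon × 1° lat.
west 122.000, east 124.000.

122.000, 124.000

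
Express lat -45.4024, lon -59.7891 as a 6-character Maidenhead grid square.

GE04co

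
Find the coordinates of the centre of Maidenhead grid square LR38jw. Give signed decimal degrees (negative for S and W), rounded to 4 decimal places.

Field L=11, R=17: +11·20° lon, +17·10° lat → SW at lon 40°, lat 80°.
Square 3, 8: +3·2° lon, +8·1° lat → SW at lon 46°, lat 88°.
Subsquare j=9, w=22: +9·0.0833333° lon, +22·0.0416667° lat → SW at lon 46.75°, lat 88.9167°.
Cell spans 0.0833333° lon × 0.0416667° lat. Centre is SW corner plus half of each.
latitude 88.9375, longitude 46.7917.

88.9375, 46.7917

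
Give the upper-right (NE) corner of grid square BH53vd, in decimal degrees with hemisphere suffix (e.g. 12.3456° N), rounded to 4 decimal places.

Field B=1, H=7: +1·20° lon, +7·10° lat → SW at lon -160°, lat -20°.
Square 5, 3: +5·2° lon, +3·1° lat → SW at lon -150°, lat -17°.
Subsquare v=21, d=3: +21·0.0833333° lon, +3·0.0416667° lat → SW at lon -148.25°, lat -16.875°.
Cell spans 0.0833333° lon × 0.0416667° lat. NE corner is SW corner plus one full cell.
latitude 16.8333° S, longitude 148.1667° W.

16.8333° S, 148.1667° W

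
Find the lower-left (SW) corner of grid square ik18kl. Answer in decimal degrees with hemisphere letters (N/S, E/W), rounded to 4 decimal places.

Field I=8, K=10: +8·20° lon, +10·10° lat → SW at lon -20°, lat 10°.
Square 1, 8: +1·2° lon, +8·1° lat → SW at lon -18°, lat 18°.
Subsquare k=10, l=11: +10·0.0833333° lon, +11·0.0416667° lat → SW at lon -17.1667°, lat 18.4583°.
latitude 18.4583° N, longitude 17.1667° W.

18.4583° N, 17.1667° W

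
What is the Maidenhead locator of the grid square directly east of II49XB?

II59ab

Longitude subsquare x = 23; +1 → 24, wraps to 0 = a, carry into square.
Longitude square 4; +1 → 5.
The latitude characters are unchanged.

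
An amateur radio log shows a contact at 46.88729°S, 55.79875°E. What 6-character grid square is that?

LE73vc

Offset from 180°W / 90°S: lon 235.7987°, lat 43.1127°.
Field: lon ⌊235.7987/20⌋ = 11 → L; lat ⌊43.1127/10⌋ = 4 → E.
Square: lon ⌊15.7987/2⌋ = 7; lat ⌊3.1127/1⌋ = 3.
Subsquare: lon ⌊1.7987/0.0833333⌋ = 21 → v; lat ⌊0.1127/0.0416667⌋ = 2 → c.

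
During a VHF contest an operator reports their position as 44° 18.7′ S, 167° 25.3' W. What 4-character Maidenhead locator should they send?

AE65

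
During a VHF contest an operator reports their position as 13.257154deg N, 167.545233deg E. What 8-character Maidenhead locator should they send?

RK33sg51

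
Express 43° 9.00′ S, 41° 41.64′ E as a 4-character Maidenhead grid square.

LE06

Add 180° to longitude and 90° to latitude: 221.69, 46.85.
Field (20°×10°, letters A–R): 221.69/20 → 11 → L, 46.85/10 → 4 → E; chars LE.
Square (2°×1°, digits 0–9): 1.69/2 → 0, 6.85/1 → 6; chars 06.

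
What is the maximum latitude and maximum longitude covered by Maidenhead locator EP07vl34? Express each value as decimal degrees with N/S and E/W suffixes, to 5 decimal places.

67.47917° N, 98.21667° W

Field E=4, P=15: +4·20° lon, +15·10° lat → SW at lon -100°, lat 60°.
Square 0, 7: +0·2° lon, +7·1° lat → SW at lon -100°, lat 67°.
Subsquare v=21, l=11: +21·0.0833333° lon, +11·0.0416667° lat → SW at lon -98.25°, lat 67.4583°.
Extended square 3, 4: +3·0.00833333° lon, +4·0.00416667° lat → SW at lon -98.225°, lat 67.475°.
Cell spans 0.00833333° lon × 0.00416667° lat. NE corner is SW corner plus one full cell.
latitude 67.47917° N, longitude 98.21667° W.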